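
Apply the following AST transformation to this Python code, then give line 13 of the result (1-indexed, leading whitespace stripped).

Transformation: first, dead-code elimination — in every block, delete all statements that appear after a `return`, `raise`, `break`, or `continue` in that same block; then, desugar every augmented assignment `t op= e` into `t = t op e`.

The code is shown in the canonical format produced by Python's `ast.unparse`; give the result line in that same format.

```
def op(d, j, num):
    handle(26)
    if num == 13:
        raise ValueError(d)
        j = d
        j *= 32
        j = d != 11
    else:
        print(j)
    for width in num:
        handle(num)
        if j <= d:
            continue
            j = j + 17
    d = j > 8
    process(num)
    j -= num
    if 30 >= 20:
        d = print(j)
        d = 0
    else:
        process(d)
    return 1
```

Transformed code:
def op(d, j, num):
    handle(26)
    if num == 13:
        raise ValueError(d)
    else:
        print(j)
    for width in num:
        handle(num)
        if j <= d:
            continue
    d = j > 8
    process(num)
    j = j - num
    if 30 >= 20:
        d = print(j)
        d = 0
    else:
        process(d)
    return 1

j = j - num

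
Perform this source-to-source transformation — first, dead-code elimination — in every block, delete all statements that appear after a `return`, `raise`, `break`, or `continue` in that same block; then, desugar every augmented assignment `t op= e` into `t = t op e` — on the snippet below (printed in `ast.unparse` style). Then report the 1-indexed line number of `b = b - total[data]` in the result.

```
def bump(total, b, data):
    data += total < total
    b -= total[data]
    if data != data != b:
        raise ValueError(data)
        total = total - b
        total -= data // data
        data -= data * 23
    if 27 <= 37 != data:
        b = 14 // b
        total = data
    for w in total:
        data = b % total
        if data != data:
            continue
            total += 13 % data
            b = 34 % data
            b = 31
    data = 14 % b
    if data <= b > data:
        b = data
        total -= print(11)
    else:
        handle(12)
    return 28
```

3

Transformed code:
def bump(total, b, data):
    data = data + (total < total)
    b = b - total[data]
    if data != data != b:
        raise ValueError(data)
    if 27 <= 37 != data:
        b = 14 // b
        total = data
    for w in total:
        data = b % total
        if data != data:
            continue
    data = 14 % b
    if data <= b > data:
        b = data
        total = total - print(11)
    else:
        handle(12)
    return 28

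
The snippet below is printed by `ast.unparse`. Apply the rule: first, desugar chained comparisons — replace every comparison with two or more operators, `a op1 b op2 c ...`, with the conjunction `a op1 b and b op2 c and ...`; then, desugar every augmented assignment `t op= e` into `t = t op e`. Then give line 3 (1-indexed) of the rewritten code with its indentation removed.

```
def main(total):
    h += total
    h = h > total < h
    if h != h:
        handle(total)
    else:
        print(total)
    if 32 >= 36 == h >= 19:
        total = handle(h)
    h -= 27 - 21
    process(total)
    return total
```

h = h > total and total < h

Transformed code:
def main(total):
    h = h + total
    h = h > total and total < h
    if h != h:
        handle(total)
    else:
        print(total)
    if 32 >= 36 and 36 == h and (h >= 19):
        total = handle(h)
    h = h - (27 - 21)
    process(total)
    return total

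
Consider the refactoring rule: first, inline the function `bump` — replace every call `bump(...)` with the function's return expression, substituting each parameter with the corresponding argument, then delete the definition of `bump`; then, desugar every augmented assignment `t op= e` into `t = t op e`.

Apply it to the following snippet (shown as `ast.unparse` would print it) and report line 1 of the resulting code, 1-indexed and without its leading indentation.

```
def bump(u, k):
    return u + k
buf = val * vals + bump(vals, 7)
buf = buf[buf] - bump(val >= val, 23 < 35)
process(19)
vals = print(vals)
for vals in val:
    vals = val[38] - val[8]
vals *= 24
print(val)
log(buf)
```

buf = val * vals + (vals + 7)

Transformed code:
buf = val * vals + (vals + 7)
buf = buf[buf] - ((val >= val) + (23 < 35))
process(19)
vals = print(vals)
for vals in val:
    vals = val[38] - val[8]
vals = vals * 24
print(val)
log(buf)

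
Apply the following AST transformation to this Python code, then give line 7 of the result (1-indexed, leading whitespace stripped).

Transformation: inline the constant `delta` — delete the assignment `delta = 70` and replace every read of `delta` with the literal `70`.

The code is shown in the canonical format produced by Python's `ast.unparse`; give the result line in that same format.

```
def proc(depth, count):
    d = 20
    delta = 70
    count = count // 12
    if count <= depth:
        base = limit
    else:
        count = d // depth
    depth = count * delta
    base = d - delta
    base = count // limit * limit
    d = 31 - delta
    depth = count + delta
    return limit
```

Transformed code:
def proc(depth, count):
    d = 20
    count = count // 12
    if count <= depth:
        base = limit
    else:
        count = d // depth
    depth = count * 70
    base = d - 70
    base = count // limit * limit
    d = 31 - 70
    depth = count + 70
    return limit

count = d // depth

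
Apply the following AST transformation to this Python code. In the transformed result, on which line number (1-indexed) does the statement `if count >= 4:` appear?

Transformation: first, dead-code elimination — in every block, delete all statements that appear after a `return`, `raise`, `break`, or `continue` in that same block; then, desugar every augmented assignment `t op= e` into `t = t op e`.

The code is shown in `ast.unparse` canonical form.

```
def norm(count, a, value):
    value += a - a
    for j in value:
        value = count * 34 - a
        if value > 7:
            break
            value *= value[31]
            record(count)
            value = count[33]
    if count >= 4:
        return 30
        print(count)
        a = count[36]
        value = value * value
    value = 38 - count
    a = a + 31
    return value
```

Transformed code:
def norm(count, a, value):
    value = value + (a - a)
    for j in value:
        value = count * 34 - a
        if value > 7:
            break
    if count >= 4:
        return 30
    value = 38 - count
    a = a + 31
    return value

7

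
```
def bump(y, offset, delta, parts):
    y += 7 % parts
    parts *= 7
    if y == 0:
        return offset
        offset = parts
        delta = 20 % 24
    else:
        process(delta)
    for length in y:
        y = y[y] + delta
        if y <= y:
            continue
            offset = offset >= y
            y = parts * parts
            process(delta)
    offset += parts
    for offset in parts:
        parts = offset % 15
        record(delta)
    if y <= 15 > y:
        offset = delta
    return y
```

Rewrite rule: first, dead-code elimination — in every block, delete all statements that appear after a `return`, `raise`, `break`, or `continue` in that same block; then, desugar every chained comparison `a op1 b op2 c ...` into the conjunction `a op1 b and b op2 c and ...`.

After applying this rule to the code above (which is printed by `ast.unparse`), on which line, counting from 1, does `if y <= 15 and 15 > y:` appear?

16

Transformed code:
def bump(y, offset, delta, parts):
    y += 7 % parts
    parts *= 7
    if y == 0:
        return offset
    else:
        process(delta)
    for length in y:
        y = y[y] + delta
        if y <= y:
            continue
    offset += parts
    for offset in parts:
        parts = offset % 15
        record(delta)
    if y <= 15 and 15 > y:
        offset = delta
    return y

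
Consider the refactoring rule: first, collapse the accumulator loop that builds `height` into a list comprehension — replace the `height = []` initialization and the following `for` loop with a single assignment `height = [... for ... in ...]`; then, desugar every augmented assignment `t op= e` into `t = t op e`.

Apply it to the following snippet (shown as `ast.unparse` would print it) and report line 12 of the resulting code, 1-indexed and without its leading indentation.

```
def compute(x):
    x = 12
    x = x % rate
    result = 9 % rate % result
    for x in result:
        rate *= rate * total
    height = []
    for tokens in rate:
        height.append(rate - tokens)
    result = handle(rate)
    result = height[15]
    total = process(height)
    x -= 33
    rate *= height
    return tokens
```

Transformed code:
def compute(x):
    x = 12
    x = x % rate
    result = 9 % rate % result
    for x in result:
        rate = rate * (rate * total)
    height = [rate - tokens for tokens in rate]
    result = handle(rate)
    result = height[15]
    total = process(height)
    x = x - 33
    rate = rate * height
    return tokens

rate = rate * height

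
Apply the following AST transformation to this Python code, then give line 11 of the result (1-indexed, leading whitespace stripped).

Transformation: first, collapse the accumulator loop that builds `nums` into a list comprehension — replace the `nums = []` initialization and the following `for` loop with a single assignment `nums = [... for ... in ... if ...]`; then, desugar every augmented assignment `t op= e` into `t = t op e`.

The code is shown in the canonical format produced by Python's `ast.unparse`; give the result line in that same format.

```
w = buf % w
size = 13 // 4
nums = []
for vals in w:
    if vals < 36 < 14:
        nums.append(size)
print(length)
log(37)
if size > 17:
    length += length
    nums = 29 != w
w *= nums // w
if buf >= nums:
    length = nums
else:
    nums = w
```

Transformed code:
w = buf % w
size = 13 // 4
nums = [size for vals in w if vals < 36 < 14]
print(length)
log(37)
if size > 17:
    length = length + length
    nums = 29 != w
w = w * (nums // w)
if buf >= nums:
    length = nums
else:
    nums = w

length = nums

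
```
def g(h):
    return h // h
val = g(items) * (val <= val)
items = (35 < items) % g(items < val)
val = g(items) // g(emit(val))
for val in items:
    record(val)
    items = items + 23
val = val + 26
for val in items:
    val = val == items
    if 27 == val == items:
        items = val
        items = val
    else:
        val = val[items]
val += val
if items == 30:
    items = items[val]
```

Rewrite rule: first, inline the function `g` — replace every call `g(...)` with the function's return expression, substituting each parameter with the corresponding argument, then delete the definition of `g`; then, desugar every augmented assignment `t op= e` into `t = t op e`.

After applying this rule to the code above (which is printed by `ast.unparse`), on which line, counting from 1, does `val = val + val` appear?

15

Transformed code:
val = items // items * (val <= val)
items = (35 < items) % ((items < val) // (items < val))
val = items // items // (emit(val) // emit(val))
for val in items:
    record(val)
    items = items + 23
val = val + 26
for val in items:
    val = val == items
    if 27 == val == items:
        items = val
        items = val
    else:
        val = val[items]
val = val + val
if items == 30:
    items = items[val]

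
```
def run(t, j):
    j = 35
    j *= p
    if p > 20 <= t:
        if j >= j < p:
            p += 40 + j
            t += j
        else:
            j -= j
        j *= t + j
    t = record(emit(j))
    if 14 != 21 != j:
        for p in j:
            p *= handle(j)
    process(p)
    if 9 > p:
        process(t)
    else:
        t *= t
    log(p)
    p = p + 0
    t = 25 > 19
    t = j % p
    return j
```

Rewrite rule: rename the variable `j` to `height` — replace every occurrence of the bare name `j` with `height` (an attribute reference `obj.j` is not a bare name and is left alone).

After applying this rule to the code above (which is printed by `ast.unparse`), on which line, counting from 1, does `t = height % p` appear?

Transformed code:
def run(t, height):
    height = 35
    height *= p
    if p > 20 <= t:
        if height >= height < p:
            p += 40 + height
            t += height
        else:
            height -= height
        height *= t + height
    t = record(emit(height))
    if 14 != 21 != height:
        for p in height:
            p *= handle(height)
    process(p)
    if 9 > p:
        process(t)
    else:
        t *= t
    log(p)
    p = p + 0
    t = 25 > 19
    t = height % p
    return height

23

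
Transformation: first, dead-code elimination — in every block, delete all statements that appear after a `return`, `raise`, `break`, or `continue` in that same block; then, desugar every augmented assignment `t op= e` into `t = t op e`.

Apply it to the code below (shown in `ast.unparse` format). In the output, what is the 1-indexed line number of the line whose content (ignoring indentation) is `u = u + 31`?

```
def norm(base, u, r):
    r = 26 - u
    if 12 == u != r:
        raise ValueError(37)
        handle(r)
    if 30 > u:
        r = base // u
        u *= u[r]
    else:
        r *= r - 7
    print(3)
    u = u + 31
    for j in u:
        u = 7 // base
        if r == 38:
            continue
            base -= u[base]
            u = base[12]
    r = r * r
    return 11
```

Transformed code:
def norm(base, u, r):
    r = 26 - u
    if 12 == u != r:
        raise ValueError(37)
    if 30 > u:
        r = base // u
        u = u * u[r]
    else:
        r = r * (r - 7)
    print(3)
    u = u + 31
    for j in u:
        u = 7 // base
        if r == 38:
            continue
    r = r * r
    return 11

11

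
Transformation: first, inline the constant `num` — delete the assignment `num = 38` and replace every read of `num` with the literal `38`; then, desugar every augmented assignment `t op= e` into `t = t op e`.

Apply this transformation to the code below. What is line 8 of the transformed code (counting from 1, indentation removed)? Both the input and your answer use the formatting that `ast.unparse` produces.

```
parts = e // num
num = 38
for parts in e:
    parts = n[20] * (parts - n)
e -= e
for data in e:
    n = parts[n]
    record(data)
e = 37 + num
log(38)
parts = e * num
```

e = 37 + 38

Transformed code:
parts = e // 38
for parts in e:
    parts = n[20] * (parts - n)
e = e - e
for data in e:
    n = parts[n]
    record(data)
e = 37 + 38
log(38)
parts = e * 38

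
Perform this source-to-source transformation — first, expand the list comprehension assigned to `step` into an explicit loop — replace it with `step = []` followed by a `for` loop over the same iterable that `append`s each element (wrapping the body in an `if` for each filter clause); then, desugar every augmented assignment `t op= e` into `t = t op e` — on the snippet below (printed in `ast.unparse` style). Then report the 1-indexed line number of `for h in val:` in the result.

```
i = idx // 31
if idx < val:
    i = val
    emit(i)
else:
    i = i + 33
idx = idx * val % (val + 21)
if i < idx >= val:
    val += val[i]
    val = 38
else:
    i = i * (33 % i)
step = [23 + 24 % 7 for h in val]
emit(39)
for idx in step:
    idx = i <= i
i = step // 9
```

14

Transformed code:
i = idx // 31
if idx < val:
    i = val
    emit(i)
else:
    i = i + 33
idx = idx * val % (val + 21)
if i < idx >= val:
    val = val + val[i]
    val = 38
else:
    i = i * (33 % i)
step = []
for h in val:
    step.append(23 + 24 % 7)
emit(39)
for idx in step:
    idx = i <= i
i = step // 9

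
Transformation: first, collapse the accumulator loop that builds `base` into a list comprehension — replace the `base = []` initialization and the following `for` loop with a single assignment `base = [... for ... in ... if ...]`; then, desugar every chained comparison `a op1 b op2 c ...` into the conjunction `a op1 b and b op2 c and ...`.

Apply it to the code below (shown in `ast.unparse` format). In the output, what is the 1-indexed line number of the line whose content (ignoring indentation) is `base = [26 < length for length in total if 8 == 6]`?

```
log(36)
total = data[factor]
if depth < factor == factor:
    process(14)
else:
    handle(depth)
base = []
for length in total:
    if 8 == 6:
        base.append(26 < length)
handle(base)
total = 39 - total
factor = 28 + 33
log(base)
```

Transformed code:
log(36)
total = data[factor]
if depth < factor and factor == factor:
    process(14)
else:
    handle(depth)
base = [26 < length for length in total if 8 == 6]
handle(base)
total = 39 - total
factor = 28 + 33
log(base)

7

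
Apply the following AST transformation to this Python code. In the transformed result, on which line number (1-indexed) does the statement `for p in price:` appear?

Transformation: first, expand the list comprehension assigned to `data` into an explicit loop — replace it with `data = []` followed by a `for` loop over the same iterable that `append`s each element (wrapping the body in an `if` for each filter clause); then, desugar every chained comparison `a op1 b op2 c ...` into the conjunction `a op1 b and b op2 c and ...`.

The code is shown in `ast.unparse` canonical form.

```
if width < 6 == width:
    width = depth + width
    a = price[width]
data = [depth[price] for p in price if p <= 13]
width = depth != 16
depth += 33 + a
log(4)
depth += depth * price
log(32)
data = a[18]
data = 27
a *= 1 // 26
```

5

Transformed code:
if width < 6 and 6 == width:
    width = depth + width
    a = price[width]
data = []
for p in price:
    if p <= 13:
        data.append(depth[price])
width = depth != 16
depth += 33 + a
log(4)
depth += depth * price
log(32)
data = a[18]
data = 27
a *= 1 // 26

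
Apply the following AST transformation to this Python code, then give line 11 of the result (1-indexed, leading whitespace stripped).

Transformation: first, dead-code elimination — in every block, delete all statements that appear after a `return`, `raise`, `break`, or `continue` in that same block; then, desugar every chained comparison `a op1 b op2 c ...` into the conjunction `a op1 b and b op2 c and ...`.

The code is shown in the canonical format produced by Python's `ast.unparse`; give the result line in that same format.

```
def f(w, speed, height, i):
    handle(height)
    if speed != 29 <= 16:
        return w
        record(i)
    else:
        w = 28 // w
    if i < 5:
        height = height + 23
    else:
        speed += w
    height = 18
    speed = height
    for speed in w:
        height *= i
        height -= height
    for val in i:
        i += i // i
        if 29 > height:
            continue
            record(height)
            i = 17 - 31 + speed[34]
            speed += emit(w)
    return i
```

Transformed code:
def f(w, speed, height, i):
    handle(height)
    if speed != 29 and 29 <= 16:
        return w
    else:
        w = 28 // w
    if i < 5:
        height = height + 23
    else:
        speed += w
    height = 18
    speed = height
    for speed in w:
        height *= i
        height -= height
    for val in i:
        i += i // i
        if 29 > height:
            continue
    return i

height = 18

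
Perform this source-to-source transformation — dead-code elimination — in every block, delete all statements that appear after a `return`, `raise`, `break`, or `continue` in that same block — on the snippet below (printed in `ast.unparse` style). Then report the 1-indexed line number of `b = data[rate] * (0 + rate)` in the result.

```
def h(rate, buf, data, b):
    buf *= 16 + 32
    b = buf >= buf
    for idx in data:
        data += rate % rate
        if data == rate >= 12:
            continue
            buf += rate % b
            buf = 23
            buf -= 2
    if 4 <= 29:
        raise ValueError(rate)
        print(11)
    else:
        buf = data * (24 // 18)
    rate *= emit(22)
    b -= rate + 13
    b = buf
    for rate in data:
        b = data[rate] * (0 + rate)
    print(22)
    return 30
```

Transformed code:
def h(rate, buf, data, b):
    buf *= 16 + 32
    b = buf >= buf
    for idx in data:
        data += rate % rate
        if data == rate >= 12:
            continue
    if 4 <= 29:
        raise ValueError(rate)
    else:
        buf = data * (24 // 18)
    rate *= emit(22)
    b -= rate + 13
    b = buf
    for rate in data:
        b = data[rate] * (0 + rate)
    print(22)
    return 30

16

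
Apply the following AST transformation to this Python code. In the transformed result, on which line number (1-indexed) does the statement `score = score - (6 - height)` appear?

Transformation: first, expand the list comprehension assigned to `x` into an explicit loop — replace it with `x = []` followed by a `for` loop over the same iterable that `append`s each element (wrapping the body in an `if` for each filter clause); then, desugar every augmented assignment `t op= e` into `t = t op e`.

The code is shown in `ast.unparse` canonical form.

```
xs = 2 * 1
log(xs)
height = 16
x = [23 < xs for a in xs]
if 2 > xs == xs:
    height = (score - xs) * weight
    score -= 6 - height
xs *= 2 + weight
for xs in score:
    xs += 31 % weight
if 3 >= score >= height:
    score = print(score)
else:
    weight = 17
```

Transformed code:
xs = 2 * 1
log(xs)
height = 16
x = []
for a in xs:
    x.append(23 < xs)
if 2 > xs == xs:
    height = (score - xs) * weight
    score = score - (6 - height)
xs = xs * (2 + weight)
for xs in score:
    xs = xs + 31 % weight
if 3 >= score >= height:
    score = print(score)
else:
    weight = 17

9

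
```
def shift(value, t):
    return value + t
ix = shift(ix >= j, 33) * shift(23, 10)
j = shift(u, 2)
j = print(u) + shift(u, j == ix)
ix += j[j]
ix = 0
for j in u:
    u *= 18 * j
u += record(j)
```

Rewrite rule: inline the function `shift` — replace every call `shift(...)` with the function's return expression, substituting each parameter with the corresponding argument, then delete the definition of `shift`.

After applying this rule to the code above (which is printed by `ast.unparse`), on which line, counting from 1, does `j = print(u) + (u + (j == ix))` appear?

3

Transformed code:
ix = ((ix >= j) + 33) * (23 + 10)
j = u + 2
j = print(u) + (u + (j == ix))
ix += j[j]
ix = 0
for j in u:
    u *= 18 * j
u += record(j)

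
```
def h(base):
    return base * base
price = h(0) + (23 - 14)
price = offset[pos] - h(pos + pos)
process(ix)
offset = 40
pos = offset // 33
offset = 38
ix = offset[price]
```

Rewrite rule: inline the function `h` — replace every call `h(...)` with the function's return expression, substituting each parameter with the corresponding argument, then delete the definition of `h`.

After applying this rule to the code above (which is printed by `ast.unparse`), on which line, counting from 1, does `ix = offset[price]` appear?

7

Transformed code:
price = 0 * 0 + (23 - 14)
price = offset[pos] - (pos + pos) * (pos + pos)
process(ix)
offset = 40
pos = offset // 33
offset = 38
ix = offset[price]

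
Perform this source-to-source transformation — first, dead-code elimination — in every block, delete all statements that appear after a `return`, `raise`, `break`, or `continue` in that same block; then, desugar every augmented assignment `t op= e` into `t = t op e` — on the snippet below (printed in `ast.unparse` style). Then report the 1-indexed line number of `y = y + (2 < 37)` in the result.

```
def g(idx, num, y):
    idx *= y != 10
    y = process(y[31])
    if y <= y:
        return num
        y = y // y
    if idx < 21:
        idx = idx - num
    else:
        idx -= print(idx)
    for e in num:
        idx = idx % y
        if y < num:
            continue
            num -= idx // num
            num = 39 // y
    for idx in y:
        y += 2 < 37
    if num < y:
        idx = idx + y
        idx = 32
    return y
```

Transformed code:
def g(idx, num, y):
    idx = idx * (y != 10)
    y = process(y[31])
    if y <= y:
        return num
    if idx < 21:
        idx = idx - num
    else:
        idx = idx - print(idx)
    for e in num:
        idx = idx % y
        if y < num:
            continue
    for idx in y:
        y = y + (2 < 37)
    if num < y:
        idx = idx + y
        idx = 32
    return y

15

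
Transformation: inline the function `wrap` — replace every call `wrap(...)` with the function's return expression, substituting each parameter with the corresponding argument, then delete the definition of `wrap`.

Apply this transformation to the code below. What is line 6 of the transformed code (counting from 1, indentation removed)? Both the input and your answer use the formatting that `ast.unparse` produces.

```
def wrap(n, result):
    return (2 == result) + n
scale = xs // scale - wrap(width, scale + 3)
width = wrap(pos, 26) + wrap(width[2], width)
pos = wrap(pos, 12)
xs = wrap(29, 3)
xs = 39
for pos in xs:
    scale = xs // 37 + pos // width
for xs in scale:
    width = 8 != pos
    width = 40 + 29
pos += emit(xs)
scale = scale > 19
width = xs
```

for pos in xs:

Transformed code:
scale = xs // scale - ((2 == scale + 3) + width)
width = (2 == 26) + pos + ((2 == width) + width[2])
pos = (2 == 12) + pos
xs = (2 == 3) + 29
xs = 39
for pos in xs:
    scale = xs // 37 + pos // width
for xs in scale:
    width = 8 != pos
    width = 40 + 29
pos += emit(xs)
scale = scale > 19
width = xs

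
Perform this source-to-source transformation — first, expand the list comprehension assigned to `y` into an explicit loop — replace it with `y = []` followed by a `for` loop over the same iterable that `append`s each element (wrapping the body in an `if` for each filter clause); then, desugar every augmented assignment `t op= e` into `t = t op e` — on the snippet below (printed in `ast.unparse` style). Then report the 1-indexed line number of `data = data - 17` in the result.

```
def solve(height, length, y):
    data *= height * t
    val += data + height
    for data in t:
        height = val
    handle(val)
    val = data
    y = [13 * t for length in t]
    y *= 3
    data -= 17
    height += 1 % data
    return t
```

Transformed code:
def solve(height, length, y):
    data = data * (height * t)
    val = val + (data + height)
    for data in t:
        height = val
    handle(val)
    val = data
    y = []
    for length in t:
        y.append(13 * t)
    y = y * 3
    data = data - 17
    height = height + 1 % data
    return t

12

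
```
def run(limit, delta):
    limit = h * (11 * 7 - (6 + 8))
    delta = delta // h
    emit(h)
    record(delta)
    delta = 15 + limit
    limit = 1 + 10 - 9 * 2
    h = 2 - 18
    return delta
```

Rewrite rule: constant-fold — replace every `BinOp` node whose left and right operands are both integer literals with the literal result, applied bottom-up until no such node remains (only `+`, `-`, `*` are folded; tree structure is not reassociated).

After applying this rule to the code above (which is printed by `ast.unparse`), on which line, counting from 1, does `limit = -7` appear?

7

Transformed code:
def run(limit, delta):
    limit = h * 63
    delta = delta // h
    emit(h)
    record(delta)
    delta = 15 + limit
    limit = -7
    h = -16
    return delta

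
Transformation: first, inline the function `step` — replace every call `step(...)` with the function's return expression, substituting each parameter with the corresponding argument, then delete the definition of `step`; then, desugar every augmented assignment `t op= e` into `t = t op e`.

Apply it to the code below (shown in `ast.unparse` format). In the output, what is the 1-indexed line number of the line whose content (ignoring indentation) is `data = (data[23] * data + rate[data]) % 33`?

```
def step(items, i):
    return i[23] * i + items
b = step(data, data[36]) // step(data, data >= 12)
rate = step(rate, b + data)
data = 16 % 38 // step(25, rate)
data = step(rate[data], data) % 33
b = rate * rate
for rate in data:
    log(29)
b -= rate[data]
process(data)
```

Transformed code:
b = (data[36][23] * data[36] + data) // ((data >= 12)[23] * (data >= 12) + data)
rate = (b + data)[23] * (b + data) + rate
data = 16 % 38 // (rate[23] * rate + 25)
data = (data[23] * data + rate[data]) % 33
b = rate * rate
for rate in data:
    log(29)
b = b - rate[data]
process(data)

4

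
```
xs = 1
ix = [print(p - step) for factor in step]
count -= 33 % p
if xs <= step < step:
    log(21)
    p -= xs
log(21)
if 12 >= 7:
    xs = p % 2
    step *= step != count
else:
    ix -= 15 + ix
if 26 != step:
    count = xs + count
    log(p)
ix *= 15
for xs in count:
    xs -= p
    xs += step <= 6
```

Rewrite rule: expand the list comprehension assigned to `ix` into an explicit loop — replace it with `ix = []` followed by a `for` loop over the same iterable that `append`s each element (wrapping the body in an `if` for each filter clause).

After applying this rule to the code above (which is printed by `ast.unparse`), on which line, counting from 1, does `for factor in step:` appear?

Transformed code:
xs = 1
ix = []
for factor in step:
    ix.append(print(p - step))
count -= 33 % p
if xs <= step < step:
    log(21)
    p -= xs
log(21)
if 12 >= 7:
    xs = p % 2
    step *= step != count
else:
    ix -= 15 + ix
if 26 != step:
    count = xs + count
    log(p)
ix *= 15
for xs in count:
    xs -= p
    xs += step <= 6

3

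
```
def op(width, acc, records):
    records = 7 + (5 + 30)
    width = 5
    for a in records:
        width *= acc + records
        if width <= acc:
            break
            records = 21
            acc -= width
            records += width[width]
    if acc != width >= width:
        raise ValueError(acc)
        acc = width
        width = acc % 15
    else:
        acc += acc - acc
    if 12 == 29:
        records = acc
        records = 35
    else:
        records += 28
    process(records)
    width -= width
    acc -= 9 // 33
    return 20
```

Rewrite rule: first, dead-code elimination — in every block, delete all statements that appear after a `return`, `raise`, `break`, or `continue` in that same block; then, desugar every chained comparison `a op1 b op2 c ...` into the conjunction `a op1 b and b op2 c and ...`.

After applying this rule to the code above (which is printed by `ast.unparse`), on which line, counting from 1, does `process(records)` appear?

Transformed code:
def op(width, acc, records):
    records = 7 + (5 + 30)
    width = 5
    for a in records:
        width *= acc + records
        if width <= acc:
            break
    if acc != width and width >= width:
        raise ValueError(acc)
    else:
        acc += acc - acc
    if 12 == 29:
        records = acc
        records = 35
    else:
        records += 28
    process(records)
    width -= width
    acc -= 9 // 33
    return 20

17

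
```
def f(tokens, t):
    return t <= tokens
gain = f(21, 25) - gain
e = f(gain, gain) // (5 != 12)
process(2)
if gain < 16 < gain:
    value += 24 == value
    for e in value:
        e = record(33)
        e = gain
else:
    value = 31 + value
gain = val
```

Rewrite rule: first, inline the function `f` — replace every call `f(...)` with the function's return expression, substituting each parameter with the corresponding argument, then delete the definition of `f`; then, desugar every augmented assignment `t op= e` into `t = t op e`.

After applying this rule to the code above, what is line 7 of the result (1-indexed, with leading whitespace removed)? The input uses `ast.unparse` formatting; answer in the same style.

Transformed code:
gain = (25 <= 21) - gain
e = (gain <= gain) // (5 != 12)
process(2)
if gain < 16 < gain:
    value = value + (24 == value)
    for e in value:
        e = record(33)
        e = gain
else:
    value = 31 + value
gain = val

e = record(33)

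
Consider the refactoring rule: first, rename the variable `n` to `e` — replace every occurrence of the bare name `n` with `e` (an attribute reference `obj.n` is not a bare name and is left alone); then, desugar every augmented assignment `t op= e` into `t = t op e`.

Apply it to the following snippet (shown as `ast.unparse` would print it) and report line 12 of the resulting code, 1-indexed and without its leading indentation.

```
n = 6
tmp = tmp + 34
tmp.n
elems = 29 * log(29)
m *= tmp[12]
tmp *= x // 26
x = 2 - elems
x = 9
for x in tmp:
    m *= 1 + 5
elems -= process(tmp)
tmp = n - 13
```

Transformed code:
e = 6
tmp = tmp + 34
tmp.n
elems = 29 * log(29)
m = m * tmp[12]
tmp = tmp * (x // 26)
x = 2 - elems
x = 9
for x in tmp:
    m = m * (1 + 5)
elems = elems - process(tmp)
tmp = e - 13

tmp = e - 13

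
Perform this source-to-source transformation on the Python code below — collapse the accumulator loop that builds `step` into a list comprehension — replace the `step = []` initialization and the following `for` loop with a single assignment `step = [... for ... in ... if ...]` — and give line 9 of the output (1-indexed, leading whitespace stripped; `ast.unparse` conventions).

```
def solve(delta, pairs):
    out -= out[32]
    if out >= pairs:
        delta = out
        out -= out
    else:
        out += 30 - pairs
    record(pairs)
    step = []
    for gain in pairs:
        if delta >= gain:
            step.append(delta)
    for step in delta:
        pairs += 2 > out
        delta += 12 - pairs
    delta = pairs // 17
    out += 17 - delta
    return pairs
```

step = [delta for gain in pairs if delta >= gain]

Transformed code:
def solve(delta, pairs):
    out -= out[32]
    if out >= pairs:
        delta = out
        out -= out
    else:
        out += 30 - pairs
    record(pairs)
    step = [delta for gain in pairs if delta >= gain]
    for step in delta:
        pairs += 2 > out
        delta += 12 - pairs
    delta = pairs // 17
    out += 17 - delta
    return pairs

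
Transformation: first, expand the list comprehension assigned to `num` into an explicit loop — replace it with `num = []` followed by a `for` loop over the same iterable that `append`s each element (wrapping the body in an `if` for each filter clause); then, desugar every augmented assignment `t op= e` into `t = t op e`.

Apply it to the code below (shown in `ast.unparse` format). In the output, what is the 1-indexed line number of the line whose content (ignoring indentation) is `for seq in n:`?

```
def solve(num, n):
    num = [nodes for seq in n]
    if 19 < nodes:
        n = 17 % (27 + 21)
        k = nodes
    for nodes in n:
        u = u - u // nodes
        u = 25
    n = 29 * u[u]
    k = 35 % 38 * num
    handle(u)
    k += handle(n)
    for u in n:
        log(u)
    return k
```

3

Transformed code:
def solve(num, n):
    num = []
    for seq in n:
        num.append(nodes)
    if 19 < nodes:
        n = 17 % (27 + 21)
        k = nodes
    for nodes in n:
        u = u - u // nodes
        u = 25
    n = 29 * u[u]
    k = 35 % 38 * num
    handle(u)
    k = k + handle(n)
    for u in n:
        log(u)
    return k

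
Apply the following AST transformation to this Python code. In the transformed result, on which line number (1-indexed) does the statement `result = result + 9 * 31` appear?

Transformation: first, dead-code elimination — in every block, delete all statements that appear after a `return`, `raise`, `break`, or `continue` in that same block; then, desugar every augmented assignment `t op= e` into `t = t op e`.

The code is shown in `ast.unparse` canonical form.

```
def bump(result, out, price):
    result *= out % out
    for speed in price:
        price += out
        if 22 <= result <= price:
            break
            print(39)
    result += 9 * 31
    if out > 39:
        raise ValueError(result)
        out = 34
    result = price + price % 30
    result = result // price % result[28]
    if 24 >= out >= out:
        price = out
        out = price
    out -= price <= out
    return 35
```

Transformed code:
def bump(result, out, price):
    result = result * (out % out)
    for speed in price:
        price = price + out
        if 22 <= result <= price:
            break
    result = result + 9 * 31
    if out > 39:
        raise ValueError(result)
    result = price + price % 30
    result = result // price % result[28]
    if 24 >= out >= out:
        price = out
        out = price
    out = out - (price <= out)
    return 35

7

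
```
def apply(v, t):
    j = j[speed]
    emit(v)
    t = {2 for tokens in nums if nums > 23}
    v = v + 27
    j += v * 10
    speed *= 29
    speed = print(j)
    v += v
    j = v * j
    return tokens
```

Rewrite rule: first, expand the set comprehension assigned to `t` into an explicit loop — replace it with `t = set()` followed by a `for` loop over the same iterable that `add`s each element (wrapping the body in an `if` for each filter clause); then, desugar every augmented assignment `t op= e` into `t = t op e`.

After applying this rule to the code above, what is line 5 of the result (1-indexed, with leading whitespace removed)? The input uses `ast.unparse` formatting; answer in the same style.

for tokens in nums:

Transformed code:
def apply(v, t):
    j = j[speed]
    emit(v)
    t = set()
    for tokens in nums:
        if nums > 23:
            t.add(2)
    v = v + 27
    j = j + v * 10
    speed = speed * 29
    speed = print(j)
    v = v + v
    j = v * j
    return tokens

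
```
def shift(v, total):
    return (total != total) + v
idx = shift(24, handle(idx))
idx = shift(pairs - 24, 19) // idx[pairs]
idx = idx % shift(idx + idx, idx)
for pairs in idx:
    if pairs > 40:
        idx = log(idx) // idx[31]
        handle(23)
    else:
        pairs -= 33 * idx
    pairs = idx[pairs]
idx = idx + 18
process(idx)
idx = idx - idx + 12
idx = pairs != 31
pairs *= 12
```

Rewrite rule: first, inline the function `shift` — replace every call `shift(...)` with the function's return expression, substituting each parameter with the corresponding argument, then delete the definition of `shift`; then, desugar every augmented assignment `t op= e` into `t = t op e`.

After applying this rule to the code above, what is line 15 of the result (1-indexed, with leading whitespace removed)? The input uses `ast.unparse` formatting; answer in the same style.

Transformed code:
idx = (handle(idx) != handle(idx)) + 24
idx = ((19 != 19) + (pairs - 24)) // idx[pairs]
idx = idx % ((idx != idx) + (idx + idx))
for pairs in idx:
    if pairs > 40:
        idx = log(idx) // idx[31]
        handle(23)
    else:
        pairs = pairs - 33 * idx
    pairs = idx[pairs]
idx = idx + 18
process(idx)
idx = idx - idx + 12
idx = pairs != 31
pairs = pairs * 12

pairs = pairs * 12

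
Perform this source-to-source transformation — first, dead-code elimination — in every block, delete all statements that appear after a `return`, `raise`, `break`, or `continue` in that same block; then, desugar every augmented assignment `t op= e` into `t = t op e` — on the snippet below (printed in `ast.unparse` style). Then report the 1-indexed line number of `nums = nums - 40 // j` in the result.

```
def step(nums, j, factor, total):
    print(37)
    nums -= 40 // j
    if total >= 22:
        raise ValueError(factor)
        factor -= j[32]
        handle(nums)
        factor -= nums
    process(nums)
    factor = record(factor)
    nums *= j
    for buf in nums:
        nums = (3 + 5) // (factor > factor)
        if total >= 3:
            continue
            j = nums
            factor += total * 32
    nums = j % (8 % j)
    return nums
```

Transformed code:
def step(nums, j, factor, total):
    print(37)
    nums = nums - 40 // j
    if total >= 22:
        raise ValueError(factor)
    process(nums)
    factor = record(factor)
    nums = nums * j
    for buf in nums:
        nums = (3 + 5) // (factor > factor)
        if total >= 3:
            continue
    nums = j % (8 % j)
    return nums

3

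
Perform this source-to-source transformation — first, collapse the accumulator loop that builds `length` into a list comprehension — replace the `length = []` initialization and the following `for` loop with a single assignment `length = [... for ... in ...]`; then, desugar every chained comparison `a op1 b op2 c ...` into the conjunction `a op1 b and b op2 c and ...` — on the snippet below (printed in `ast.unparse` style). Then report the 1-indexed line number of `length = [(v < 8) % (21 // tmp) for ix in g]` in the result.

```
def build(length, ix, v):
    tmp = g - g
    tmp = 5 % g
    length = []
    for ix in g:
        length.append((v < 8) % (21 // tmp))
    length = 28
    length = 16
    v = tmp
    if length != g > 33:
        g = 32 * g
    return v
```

4

Transformed code:
def build(length, ix, v):
    tmp = g - g
    tmp = 5 % g
    length = [(v < 8) % (21 // tmp) for ix in g]
    length = 28
    length = 16
    v = tmp
    if length != g and g > 33:
        g = 32 * g
    return v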